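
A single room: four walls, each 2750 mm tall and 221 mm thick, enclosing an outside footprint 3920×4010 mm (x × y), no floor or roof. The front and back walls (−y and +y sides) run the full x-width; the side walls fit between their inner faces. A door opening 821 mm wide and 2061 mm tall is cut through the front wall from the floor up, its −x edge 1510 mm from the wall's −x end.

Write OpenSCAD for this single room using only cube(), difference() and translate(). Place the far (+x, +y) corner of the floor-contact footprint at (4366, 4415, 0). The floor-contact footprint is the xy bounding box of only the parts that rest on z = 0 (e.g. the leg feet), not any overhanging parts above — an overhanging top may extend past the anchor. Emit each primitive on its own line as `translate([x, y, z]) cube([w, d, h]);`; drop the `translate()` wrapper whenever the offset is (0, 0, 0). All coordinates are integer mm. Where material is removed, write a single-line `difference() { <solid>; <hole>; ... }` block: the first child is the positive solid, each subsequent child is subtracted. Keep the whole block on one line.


difference() { translate([446, 405, 0]) cube([3920, 221, 2750]); translate([1956, 405, 0]) cube([821, 221, 2061]); }
translate([446, 4194, 0]) cube([3920, 221, 2750]);
translate([446, 626, 0]) cube([221, 3568, 2750]);
translate([4145, 626, 0]) cube([221, 3568, 2750]);


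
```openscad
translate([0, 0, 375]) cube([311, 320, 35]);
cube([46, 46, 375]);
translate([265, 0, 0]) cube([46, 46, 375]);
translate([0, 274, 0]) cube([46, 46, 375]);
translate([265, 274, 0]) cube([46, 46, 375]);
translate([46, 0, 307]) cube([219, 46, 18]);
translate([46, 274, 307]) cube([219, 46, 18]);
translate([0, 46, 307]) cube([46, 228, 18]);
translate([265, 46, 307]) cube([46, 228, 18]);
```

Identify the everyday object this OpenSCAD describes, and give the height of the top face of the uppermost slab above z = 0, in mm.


A stool. The seat height is 410 mm.

A 311×320×35 slab at z = 375 on four corner posts — a stool. The seat top is 375 + 35 = 410 mm.


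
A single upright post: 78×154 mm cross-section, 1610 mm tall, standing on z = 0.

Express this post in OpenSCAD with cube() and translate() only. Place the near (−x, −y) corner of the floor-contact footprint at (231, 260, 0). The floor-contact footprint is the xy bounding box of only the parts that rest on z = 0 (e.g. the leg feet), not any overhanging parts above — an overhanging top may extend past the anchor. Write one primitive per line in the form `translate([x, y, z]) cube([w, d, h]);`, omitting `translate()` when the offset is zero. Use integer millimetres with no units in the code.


translate([231, 260, 0]) cube([78, 154, 1610]);


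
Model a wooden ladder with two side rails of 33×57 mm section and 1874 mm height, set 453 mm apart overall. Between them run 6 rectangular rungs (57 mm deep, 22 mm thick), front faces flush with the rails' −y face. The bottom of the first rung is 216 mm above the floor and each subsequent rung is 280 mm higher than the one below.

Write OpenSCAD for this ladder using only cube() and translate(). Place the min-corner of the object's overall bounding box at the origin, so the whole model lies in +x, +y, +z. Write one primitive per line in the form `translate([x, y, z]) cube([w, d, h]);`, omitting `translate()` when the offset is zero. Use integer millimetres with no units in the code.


cube([33, 57, 1874]);
translate([420, 0, 0]) cube([33, 57, 1874]);
translate([33, 0, 216]) cube([387, 57, 22]);
translate([33, 0, 496]) cube([387, 57, 22]);
translate([33, 0, 776]) cube([387, 57, 22]);
translate([33, 0, 1056]) cube([387, 57, 22]);
translate([33, 0, 1336]) cube([387, 57, 22]);
translate([33, 0, 1616]) cube([387, 57, 22]);


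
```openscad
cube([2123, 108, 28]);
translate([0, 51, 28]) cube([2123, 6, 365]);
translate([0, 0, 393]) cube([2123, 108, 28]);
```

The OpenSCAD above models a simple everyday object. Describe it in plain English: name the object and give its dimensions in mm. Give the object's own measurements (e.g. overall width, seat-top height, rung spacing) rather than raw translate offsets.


An I-beam lying along x, 2123 mm long. Overall section height 421 mm. Two flanges 108 mm wide (y) and 28 mm thick, one on the floor and one at the top; a web 6 mm thick runs between them, centred on the flange width.


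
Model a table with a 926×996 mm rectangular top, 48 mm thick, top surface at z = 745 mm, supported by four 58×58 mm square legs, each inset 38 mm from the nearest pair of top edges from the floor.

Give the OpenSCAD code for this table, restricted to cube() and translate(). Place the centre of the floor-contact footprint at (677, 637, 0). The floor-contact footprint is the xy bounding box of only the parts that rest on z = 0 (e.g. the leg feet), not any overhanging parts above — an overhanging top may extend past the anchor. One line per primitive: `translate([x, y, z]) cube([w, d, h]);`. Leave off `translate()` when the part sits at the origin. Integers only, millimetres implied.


translate([214, 139, 697]) cube([926, 996, 48]);
translate([252, 177, 0]) cube([58, 58, 697]);
translate([1044, 177, 0]) cube([58, 58, 697]);
translate([252, 1039, 0]) cube([58, 58, 697]);
translate([1044, 1039, 0]) cube([58, 58, 697]);


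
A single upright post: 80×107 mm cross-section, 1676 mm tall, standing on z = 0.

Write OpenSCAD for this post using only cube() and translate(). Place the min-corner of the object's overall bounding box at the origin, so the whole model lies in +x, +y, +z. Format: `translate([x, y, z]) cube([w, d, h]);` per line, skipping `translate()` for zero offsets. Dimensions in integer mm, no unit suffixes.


cube([80, 107, 1676]);


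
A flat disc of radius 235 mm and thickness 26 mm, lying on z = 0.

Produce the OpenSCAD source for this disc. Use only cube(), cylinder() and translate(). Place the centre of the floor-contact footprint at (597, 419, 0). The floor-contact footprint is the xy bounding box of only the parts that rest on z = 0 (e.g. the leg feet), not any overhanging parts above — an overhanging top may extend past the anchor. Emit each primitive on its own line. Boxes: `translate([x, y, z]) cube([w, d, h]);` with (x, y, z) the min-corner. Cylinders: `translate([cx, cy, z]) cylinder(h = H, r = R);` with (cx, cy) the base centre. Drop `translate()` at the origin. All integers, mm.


translate([597, 419, 0]) cylinder(h = 26, r = 235);


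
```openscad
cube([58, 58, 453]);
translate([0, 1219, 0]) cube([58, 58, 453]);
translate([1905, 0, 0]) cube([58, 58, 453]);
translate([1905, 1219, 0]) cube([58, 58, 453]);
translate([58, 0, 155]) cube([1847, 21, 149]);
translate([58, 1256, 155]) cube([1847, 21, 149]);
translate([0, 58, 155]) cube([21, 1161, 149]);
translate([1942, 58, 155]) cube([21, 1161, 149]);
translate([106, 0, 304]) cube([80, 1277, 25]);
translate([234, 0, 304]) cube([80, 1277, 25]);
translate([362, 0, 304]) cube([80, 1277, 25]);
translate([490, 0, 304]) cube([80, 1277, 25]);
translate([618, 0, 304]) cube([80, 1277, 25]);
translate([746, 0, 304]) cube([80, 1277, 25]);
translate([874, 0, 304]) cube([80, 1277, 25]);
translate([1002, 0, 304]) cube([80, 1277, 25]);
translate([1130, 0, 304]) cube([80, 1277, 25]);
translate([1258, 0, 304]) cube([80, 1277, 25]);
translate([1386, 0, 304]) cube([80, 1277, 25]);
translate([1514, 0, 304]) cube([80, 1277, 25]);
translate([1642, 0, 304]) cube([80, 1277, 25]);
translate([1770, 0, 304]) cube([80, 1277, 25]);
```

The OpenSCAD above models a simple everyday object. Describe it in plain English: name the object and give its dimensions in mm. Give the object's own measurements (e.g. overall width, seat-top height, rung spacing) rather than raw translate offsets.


A bed frame 1963 mm long (x) by 1277 mm wide (y). Four 58×58 mm corner posts, 453 mm tall, at the corners of the footprint. Four rails of 21 mm thickness and 149 mm height run between adjacent posts with their undersides at z = 155 mm, their outer faces flush with the outside of the frame (the two x-running rails run between the posts' inner faces; the two y-running rails run between the posts' inner faces). 14 slats, each 80 mm wide (x) and 25 mm thick, lie across the top of the two x-running rails, running the full 1277 mm width of the frame in y; along x they sit between the end posts with a 48 mm gap after the −x posts and between neighbouring slats, leaving 55 mm before the +x posts.


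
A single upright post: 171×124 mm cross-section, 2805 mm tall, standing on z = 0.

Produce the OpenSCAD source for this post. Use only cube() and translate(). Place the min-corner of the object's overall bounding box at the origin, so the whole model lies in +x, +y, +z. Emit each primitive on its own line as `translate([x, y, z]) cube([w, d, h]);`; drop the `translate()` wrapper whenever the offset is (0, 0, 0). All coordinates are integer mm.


cube([171, 124, 2805]);


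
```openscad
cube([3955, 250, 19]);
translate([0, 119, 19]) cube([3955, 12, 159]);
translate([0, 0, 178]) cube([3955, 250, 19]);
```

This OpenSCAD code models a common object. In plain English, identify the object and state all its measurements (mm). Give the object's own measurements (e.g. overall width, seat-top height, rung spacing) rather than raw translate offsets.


An I-beam lying along x, 3955 mm long. Overall section height 197 mm. Two flanges 250 mm wide (y) and 19 mm thick, one on the floor and one at the top; a web 12 mm thick runs between them, centred on the flange width.


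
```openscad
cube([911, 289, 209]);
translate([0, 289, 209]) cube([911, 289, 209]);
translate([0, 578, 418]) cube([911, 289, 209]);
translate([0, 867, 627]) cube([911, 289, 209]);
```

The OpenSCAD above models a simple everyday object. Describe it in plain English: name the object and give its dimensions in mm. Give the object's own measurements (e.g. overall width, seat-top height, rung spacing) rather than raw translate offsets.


A straight staircase of 4 solid steps. Each step is 911 mm wide (x), 289 mm deep (y, the going) and 209 mm tall (the rise). The first step rests on the floor; each subsequent step sits one going further in +y and one rise higher in +z, directly behind and above the previous step with no overlap.


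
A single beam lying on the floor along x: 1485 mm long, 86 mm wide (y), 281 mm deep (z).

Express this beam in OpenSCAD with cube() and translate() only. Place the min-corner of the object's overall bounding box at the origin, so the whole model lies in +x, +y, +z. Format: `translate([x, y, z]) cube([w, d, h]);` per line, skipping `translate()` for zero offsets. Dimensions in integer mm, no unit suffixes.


cube([1485, 86, 281]);


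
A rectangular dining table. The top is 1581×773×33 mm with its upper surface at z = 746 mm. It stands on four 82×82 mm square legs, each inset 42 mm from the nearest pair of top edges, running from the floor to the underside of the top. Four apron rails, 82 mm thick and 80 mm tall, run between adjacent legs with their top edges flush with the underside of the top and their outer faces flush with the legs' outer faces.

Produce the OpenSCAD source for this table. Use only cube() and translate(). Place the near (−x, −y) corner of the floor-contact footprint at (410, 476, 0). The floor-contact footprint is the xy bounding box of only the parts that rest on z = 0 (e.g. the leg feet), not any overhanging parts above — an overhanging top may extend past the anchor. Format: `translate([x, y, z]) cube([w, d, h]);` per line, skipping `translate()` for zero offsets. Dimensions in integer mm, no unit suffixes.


// leg_h = 746 - 33 = 713
// apron z = 713 - 80 = 633
translate([368, 434, 713]) cube([1581, 773, 33]);
translate([410, 476, 0]) cube([82, 82, 713]);
translate([1825, 476, 0]) cube([82, 82, 713]);
translate([410, 1083, 0]) cube([82, 82, 713]);
translate([1825, 1083, 0]) cube([82, 82, 713]);
translate([492, 476, 633]) cube([1333, 82, 80]);
translate([492, 1083, 633]) cube([1333, 82, 80]);
translate([410, 558, 633]) cube([82, 525, 80]);
translate([1825, 558, 633]) cube([82, 525, 80]);


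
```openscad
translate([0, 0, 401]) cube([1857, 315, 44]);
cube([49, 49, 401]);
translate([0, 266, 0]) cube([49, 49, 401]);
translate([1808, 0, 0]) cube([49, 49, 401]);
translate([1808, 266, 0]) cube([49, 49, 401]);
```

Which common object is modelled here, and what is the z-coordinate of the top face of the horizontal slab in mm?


A bench. The seat-top height is 445 mm.

A long slab on four corner posts — a bench. The slab sits at z = 401 with thickness 44, so the top is 401 + 44 = 445 mm.


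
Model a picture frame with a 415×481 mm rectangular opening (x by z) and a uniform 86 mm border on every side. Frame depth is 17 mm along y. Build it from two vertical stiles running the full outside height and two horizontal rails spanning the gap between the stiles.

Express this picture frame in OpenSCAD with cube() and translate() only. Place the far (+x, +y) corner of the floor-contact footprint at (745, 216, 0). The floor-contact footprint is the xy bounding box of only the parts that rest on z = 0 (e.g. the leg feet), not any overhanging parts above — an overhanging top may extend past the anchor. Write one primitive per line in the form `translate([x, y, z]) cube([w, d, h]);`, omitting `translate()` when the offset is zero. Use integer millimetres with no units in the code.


translate([158, 199, 0]) cube([86, 17, 653]);
translate([659, 199, 0]) cube([86, 17, 653]);
translate([244, 199, 0]) cube([415, 17, 86]);
translate([244, 199, 567]) cube([415, 17, 86]);


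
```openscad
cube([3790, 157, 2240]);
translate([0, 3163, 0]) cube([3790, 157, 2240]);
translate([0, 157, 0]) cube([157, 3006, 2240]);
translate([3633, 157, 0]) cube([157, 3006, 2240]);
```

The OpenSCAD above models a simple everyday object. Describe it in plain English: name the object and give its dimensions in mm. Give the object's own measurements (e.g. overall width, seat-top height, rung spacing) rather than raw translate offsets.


The wall frame of a small rectangular building: four walls, each 2240 mm tall and 157 mm thick, enclosing a footprint 3790 mm (x) by 3320 mm (y) outside-to-outside, with no floor or roof. The front and back walls (the −y and +y sides) span the full width; the two side walls fit between them.


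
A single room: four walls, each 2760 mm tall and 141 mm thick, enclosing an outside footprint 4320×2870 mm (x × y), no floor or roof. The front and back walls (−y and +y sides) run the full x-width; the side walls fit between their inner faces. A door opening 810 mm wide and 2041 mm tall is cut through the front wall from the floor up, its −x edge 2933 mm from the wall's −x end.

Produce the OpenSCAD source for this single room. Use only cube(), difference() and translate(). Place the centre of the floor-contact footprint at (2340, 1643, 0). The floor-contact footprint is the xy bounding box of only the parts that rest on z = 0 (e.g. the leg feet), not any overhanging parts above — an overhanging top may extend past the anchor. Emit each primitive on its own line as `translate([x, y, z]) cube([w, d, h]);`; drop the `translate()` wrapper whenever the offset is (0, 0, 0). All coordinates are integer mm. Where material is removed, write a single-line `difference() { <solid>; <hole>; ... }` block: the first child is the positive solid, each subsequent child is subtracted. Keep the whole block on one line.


difference() { translate([180, 208, 0]) cube([4320, 141, 2760]); translate([3113, 208, 0]) cube([810, 141, 2041]); }
translate([180, 2937, 0]) cube([4320, 141, 2760]);
translate([180, 349, 0]) cube([141, 2588, 2760]);
translate([4359, 349, 0]) cube([141, 2588, 2760]);


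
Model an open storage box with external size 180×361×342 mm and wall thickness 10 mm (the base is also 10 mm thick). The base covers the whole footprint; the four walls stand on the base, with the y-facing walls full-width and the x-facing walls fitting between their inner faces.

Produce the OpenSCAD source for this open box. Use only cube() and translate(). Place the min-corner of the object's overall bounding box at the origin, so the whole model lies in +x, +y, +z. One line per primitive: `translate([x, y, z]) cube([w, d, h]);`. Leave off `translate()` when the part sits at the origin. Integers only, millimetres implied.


cube([180, 361, 10]);
translate([0, 0, 10]) cube([180, 10, 332]);
translate([0, 351, 10]) cube([180, 10, 332]);
translate([0, 10, 10]) cube([10, 341, 332]);
translate([170, 10, 10]) cube([10, 341, 332]);


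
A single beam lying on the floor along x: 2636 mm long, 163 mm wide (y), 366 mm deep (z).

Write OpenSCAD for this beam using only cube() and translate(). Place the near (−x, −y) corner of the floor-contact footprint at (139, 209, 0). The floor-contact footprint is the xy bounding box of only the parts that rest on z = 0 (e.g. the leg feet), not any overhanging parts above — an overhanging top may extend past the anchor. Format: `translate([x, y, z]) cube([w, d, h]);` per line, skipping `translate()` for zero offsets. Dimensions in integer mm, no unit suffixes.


translate([139, 209, 0]) cube([2636, 163, 366]);


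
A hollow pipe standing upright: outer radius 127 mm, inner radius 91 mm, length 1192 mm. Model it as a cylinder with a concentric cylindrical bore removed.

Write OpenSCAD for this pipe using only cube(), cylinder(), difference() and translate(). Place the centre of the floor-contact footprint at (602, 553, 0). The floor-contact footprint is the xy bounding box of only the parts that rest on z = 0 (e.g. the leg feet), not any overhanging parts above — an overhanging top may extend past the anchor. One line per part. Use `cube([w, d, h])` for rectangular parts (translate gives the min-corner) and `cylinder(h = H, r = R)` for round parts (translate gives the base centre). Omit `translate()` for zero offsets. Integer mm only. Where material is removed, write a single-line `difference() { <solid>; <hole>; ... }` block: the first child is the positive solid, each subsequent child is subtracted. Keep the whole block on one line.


difference() { translate([602, 553, 0]) cylinder(h = 1192, r = 127); translate([602, 553, 0]) cylinder(h = 1192, r = 91); }


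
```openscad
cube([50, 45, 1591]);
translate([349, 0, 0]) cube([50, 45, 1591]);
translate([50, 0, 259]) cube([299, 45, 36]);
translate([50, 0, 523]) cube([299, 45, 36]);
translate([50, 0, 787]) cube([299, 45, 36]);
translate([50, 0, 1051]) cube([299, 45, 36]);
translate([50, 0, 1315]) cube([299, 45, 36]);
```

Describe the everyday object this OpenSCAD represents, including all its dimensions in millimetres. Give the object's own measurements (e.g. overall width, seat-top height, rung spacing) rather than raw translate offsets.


A straight ladder. Two 50×45 mm vertical rails, 1591 mm tall, stand 399 mm apart (outside-to-outside) with their front faces coplanar on the −y side. 5 rungs, each 45 mm deep and 36 mm tall, span between the inner faces of the rails, front faces flush with the rails. The lowest rung's underside is at z = 259 mm and rungs are spaced 264 mm apart (underside to underside).


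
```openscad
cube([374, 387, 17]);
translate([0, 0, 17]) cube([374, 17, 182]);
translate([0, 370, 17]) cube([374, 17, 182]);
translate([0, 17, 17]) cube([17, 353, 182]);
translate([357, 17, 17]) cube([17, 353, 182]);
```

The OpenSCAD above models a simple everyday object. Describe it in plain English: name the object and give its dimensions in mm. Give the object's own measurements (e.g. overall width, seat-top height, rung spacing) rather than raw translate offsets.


An open-topped rectangular box: outside dimensions 374×387×199 mm, with a uniform wall and base thickness of 17 mm. The base is a full 374×387 slab on the floor; four walls sit on top of the base. The front and back walls (the −y and +y sides) span the full width; the two side walls fit between them.


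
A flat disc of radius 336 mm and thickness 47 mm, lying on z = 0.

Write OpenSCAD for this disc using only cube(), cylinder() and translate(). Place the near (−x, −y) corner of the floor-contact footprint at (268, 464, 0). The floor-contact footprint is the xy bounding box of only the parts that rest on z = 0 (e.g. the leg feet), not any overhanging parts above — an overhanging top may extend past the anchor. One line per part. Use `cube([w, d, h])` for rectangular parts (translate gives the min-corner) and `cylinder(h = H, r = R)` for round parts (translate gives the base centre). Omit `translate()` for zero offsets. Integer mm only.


translate([604, 800, 0]) cylinder(h = 47, r = 336);


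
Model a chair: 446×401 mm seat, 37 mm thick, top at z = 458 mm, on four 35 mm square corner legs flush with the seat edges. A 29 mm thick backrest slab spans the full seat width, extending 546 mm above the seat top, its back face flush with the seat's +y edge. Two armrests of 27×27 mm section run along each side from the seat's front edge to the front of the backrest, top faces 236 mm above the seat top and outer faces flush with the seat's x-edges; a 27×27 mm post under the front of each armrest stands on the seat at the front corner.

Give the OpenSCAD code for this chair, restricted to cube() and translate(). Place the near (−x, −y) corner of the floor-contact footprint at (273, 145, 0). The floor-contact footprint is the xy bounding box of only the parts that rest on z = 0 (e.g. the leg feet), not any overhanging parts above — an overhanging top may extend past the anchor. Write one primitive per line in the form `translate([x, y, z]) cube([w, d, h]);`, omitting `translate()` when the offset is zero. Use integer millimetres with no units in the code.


translate([273, 145, 421]) cube([446, 401, 37]);
translate([273, 145, 0]) cube([35, 35, 421]);
translate([684, 145, 0]) cube([35, 35, 421]);
translate([273, 511, 0]) cube([35, 35, 421]);
translate([684, 511, 0]) cube([35, 35, 421]);
translate([273, 517, 458]) cube([446, 29, 546]);
translate([273, 145, 667]) cube([27, 372, 27]);
translate([692, 145, 667]) cube([27, 372, 27]);
translate([273, 145, 458]) cube([27, 27, 209]);
translate([692, 145, 458]) cube([27, 27, 209]);


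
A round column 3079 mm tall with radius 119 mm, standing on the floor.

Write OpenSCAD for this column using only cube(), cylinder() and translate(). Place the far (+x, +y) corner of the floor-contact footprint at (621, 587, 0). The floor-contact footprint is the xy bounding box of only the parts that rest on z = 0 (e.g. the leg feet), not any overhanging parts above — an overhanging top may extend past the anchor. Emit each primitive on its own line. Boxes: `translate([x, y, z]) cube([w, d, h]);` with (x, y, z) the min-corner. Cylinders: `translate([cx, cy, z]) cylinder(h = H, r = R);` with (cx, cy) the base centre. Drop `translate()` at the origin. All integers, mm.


translate([502, 468, 0]) cylinder(h = 3079, r = 119);


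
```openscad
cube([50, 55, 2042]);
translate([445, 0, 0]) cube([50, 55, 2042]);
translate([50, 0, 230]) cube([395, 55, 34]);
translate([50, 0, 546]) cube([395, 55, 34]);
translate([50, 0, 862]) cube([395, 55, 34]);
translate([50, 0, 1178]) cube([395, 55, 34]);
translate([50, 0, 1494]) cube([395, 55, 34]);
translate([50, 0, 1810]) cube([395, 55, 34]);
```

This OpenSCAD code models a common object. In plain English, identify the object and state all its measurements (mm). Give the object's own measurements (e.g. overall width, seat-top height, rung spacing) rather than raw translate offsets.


A straight ladder. Two 50×55 mm vertical rails, 2042 mm tall, stand 495 mm apart (outside-to-outside) with their front faces coplanar on the −y side. 6 rungs, each 55 mm deep and 34 mm tall, span between the inner faces of the rails, front faces flush with the rails. The lowest rung's underside is at z = 230 mm and rungs are spaced 316 mm apart (underside to underside).


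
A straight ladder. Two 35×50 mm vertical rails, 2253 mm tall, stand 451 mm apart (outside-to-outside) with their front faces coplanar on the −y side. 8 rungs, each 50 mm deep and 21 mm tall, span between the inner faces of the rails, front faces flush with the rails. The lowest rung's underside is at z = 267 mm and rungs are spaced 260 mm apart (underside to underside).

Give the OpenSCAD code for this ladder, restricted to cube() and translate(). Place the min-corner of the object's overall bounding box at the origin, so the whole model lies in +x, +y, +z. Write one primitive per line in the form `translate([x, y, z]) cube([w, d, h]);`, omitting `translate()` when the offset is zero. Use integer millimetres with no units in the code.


cube([35, 50, 2253]);
translate([416, 0, 0]) cube([35, 50, 2253]);
translate([35, 0, 267]) cube([381, 50, 21]);
translate([35, 0, 527]) cube([381, 50, 21]);
translate([35, 0, 787]) cube([381, 50, 21]);
translate([35, 0, 1047]) cube([381, 50, 21]);
translate([35, 0, 1307]) cube([381, 50, 21]);
translate([35, 0, 1567]) cube([381, 50, 21]);
translate([35, 0, 1827]) cube([381, 50, 21]);
translate([35, 0, 2087]) cube([381, 50, 21]);


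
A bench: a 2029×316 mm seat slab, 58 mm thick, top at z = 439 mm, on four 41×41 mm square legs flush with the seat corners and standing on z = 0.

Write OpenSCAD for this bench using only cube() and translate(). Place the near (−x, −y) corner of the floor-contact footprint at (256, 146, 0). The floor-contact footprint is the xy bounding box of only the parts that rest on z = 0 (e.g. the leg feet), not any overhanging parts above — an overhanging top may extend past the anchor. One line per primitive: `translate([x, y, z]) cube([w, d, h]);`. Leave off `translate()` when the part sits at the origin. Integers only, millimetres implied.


translate([256, 146, 381]) cube([2029, 316, 58]);
translate([256, 146, 0]) cube([41, 41, 381]);
translate([256, 421, 0]) cube([41, 41, 381]);
translate([2244, 146, 0]) cube([41, 41, 381]);
translate([2244, 421, 0]) cube([41, 41, 381]);


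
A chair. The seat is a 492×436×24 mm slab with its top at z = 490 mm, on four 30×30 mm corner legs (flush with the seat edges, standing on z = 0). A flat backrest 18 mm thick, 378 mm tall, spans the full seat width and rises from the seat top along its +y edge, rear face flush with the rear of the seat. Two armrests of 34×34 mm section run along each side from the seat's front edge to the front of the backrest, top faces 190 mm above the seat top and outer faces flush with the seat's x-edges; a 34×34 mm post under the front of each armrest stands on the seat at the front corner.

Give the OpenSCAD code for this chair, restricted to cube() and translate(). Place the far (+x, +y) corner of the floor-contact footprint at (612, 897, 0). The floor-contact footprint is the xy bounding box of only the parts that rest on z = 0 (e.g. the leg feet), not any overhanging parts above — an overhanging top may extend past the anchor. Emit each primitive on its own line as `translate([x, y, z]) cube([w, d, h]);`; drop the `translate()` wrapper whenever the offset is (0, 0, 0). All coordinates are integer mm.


// leg_h = 490 - 24 = 466
// arm post h = 190 - 34 = 156
translate([120, 461, 466]) cube([492, 436, 24]);
translate([120, 461, 0]) cube([30, 30, 466]);
translate([582, 461, 0]) cube([30, 30, 466]);
translate([120, 867, 0]) cube([30, 30, 466]);
translate([582, 867, 0]) cube([30, 30, 466]);
translate([120, 879, 490]) cube([492, 18, 378]);
translate([120, 461, 646]) cube([34, 418, 34]);
translate([578, 461, 646]) cube([34, 418, 34]);
translate([120, 461, 490]) cube([34, 34, 156]);
translate([578, 461, 490]) cube([34, 34, 156]);


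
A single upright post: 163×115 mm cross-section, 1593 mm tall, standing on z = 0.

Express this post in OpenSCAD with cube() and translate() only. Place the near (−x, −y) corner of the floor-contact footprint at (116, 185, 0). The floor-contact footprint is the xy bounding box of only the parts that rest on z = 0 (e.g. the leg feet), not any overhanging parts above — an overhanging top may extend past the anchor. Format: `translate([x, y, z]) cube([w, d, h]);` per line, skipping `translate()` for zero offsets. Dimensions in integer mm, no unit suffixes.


translate([116, 185, 0]) cube([163, 115, 1593]);


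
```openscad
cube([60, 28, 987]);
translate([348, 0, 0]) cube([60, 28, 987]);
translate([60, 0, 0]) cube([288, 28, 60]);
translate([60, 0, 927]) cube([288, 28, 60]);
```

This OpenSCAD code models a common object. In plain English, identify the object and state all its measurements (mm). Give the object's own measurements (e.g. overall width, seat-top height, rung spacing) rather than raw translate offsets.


A rectangular picture frame lying in the x–z plane (depth along y). The opening is 288 mm wide (x) by 867 mm tall (z), surrounded by a border 60 mm wide on all four sides. The frame is 28 mm deep and is made of two full-height vertical stiles with two horizontal rails fitted between them.


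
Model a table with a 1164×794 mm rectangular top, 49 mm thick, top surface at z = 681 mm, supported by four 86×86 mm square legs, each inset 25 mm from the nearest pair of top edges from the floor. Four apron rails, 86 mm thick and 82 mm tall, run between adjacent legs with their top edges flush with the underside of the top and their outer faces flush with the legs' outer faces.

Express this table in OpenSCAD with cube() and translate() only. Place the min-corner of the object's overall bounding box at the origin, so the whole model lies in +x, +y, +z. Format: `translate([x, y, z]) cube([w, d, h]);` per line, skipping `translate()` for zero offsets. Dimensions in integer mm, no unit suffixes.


translate([0, 0, 632]) cube([1164, 794, 49]);
translate([25, 25, 0]) cube([86, 86, 632]);
translate([1053, 25, 0]) cube([86, 86, 632]);
translate([25, 683, 0]) cube([86, 86, 632]);
translate([1053, 683, 0]) cube([86, 86, 632]);
translate([111, 25, 550]) cube([942, 86, 82]);
translate([111, 683, 550]) cube([942, 86, 82]);
translate([25, 111, 550]) cube([86, 572, 82]);
translate([1053, 111, 550]) cube([86, 572, 82]);


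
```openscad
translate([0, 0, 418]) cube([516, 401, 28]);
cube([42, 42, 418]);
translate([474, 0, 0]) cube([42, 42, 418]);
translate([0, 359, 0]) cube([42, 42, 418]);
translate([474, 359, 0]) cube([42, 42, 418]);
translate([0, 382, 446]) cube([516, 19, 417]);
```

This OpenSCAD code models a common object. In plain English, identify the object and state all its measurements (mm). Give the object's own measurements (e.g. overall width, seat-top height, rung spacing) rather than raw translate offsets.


A chair. The seat is a 516×401×28 mm slab with its top at z = 446 mm, on four 42×42 mm corner legs (flush with the seat edges, standing on z = 0). A flat backrest 19 mm thick, 417 mm tall, spans the full seat width and rises from the seat top along its +y edge, rear face flush with the rear of the seat.


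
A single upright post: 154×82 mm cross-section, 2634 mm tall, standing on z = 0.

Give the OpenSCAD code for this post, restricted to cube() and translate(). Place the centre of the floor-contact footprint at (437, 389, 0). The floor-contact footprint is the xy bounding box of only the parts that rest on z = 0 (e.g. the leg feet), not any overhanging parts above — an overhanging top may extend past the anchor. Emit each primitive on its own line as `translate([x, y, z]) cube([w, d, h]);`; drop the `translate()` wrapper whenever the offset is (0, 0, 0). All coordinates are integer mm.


translate([360, 348, 0]) cube([154, 82, 2634]);


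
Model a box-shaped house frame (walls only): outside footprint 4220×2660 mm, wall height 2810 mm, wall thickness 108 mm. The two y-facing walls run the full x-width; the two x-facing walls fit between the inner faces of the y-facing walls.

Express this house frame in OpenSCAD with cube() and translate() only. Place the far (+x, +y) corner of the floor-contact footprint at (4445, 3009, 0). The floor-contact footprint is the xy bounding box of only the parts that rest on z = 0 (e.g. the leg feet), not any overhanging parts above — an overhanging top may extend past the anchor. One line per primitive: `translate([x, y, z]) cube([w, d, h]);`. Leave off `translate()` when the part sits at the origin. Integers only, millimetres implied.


translate([225, 349, 0]) cube([4220, 108, 2810]);
translate([225, 2901, 0]) cube([4220, 108, 2810]);
translate([225, 457, 0]) cube([108, 2444, 2810]);
translate([4337, 457, 0]) cube([108, 2444, 2810]);


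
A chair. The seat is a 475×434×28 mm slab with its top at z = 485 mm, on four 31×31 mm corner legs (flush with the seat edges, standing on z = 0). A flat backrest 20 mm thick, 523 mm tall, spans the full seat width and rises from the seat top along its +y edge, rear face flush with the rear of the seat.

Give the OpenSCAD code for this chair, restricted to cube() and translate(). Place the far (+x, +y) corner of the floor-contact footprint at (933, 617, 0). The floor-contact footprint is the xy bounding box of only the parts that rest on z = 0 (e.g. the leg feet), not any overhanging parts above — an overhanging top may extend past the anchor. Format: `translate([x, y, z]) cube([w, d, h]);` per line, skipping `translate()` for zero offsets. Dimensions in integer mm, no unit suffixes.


translate([458, 183, 457]) cube([475, 434, 28]);
translate([458, 183, 0]) cube([31, 31, 457]);
translate([902, 183, 0]) cube([31, 31, 457]);
translate([458, 586, 0]) cube([31, 31, 457]);
translate([902, 586, 0]) cube([31, 31, 457]);
translate([458, 597, 485]) cube([475, 20, 523]);


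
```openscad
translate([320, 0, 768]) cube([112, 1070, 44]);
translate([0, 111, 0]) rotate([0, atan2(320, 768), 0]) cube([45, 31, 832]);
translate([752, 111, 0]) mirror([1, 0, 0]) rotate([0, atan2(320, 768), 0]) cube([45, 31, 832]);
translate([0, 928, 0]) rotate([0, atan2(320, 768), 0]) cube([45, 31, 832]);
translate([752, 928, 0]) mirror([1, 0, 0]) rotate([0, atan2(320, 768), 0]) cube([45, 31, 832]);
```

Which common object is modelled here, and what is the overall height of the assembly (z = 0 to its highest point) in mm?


A sawhorse. The overall height is 812 mm.

A beam across two mirrored pairs of raked legs — a sawhorse. The beam's underside is at z = 768 (matching the legs' vertical rise in atan2(320, 768)) and the beam is 44 mm tall, so its top is at 768 + 44 = 812 mm. The raked legs top out at the beam's underside, so that is the highest point.


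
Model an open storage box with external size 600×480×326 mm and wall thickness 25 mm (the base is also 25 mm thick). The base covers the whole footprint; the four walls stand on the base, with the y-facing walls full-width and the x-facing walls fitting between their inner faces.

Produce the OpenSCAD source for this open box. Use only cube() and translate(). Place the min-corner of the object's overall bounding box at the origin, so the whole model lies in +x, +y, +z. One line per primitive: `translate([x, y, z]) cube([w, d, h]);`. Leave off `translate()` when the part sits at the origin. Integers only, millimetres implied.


cube([600, 480, 25]);
translate([0, 0, 25]) cube([600, 25, 301]);
translate([0, 455, 25]) cube([600, 25, 301]);
translate([0, 25, 25]) cube([25, 430, 301]);
translate([575, 25, 25]) cube([25, 430, 301]);


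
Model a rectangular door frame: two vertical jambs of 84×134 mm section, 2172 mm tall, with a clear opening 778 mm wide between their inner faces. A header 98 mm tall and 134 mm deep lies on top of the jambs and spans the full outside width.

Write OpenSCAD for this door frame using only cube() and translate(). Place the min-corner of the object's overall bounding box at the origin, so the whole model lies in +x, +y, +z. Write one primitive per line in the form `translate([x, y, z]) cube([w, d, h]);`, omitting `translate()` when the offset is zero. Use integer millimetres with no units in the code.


cube([84, 134, 2172]);
translate([862, 0, 0]) cube([84, 134, 2172]);
translate([0, 0, 2172]) cube([946, 134, 98]);


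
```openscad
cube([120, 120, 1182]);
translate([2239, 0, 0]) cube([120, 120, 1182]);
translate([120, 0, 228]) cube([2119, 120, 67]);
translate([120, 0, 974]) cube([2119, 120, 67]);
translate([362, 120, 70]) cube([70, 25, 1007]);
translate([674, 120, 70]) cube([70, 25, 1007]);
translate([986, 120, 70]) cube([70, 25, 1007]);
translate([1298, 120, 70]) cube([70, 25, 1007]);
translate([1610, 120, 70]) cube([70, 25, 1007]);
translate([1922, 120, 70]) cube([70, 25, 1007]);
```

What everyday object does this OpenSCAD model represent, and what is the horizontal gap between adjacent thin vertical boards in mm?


A fence section. The picket gap is 242 mm.

Two posts, two rails, 6 pickets — a fence section. Span 2119 mm holds 6 pickets of 70 mm with 7 equal gaps: ⌊(2119 − 6·70) / 7⌋ = 242 mm.


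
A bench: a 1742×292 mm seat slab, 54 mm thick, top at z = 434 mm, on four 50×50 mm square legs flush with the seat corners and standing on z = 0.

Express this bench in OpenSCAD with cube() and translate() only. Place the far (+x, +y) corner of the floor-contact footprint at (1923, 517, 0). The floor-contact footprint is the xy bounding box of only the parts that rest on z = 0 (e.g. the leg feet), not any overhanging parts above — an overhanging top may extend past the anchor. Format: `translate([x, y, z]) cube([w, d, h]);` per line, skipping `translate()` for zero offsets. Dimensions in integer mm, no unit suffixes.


// leg_h = 434 − 54 = 380
translate([181, 225, 380]) cube([1742, 292, 54]);
translate([181, 225, 0]) cube([50, 50, 380]);
translate([181, 467, 0]) cube([50, 50, 380]);
translate([1873, 225, 0]) cube([50, 50, 380]);
translate([1873, 467, 0]) cube([50, 50, 380]);


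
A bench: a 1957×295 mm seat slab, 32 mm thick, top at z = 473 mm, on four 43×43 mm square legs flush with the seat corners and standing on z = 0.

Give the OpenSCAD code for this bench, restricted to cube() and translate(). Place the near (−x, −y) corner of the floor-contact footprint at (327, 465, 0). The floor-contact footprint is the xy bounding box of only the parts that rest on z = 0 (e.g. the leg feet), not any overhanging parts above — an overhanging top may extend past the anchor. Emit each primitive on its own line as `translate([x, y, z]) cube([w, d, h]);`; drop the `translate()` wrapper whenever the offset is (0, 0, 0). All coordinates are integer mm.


// leg_h = 473 − 32 = 441
translate([327, 465, 441]) cube([1957, 295, 32]);
translate([327, 465, 0]) cube([43, 43, 441]);
translate([327, 717, 0]) cube([43, 43, 441]);
translate([2241, 465, 0]) cube([43, 43, 441]);
translate([2241, 717, 0]) cube([43, 43, 441]);


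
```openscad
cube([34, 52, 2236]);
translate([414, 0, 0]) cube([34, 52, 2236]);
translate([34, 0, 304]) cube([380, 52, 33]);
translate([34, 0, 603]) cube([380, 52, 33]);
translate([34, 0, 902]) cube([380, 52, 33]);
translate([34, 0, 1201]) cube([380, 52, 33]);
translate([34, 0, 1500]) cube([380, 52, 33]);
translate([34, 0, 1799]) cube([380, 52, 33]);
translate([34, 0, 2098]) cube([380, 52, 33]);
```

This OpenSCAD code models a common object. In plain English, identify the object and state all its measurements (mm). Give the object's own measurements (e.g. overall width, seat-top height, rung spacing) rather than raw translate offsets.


A straight ladder. Two 34×52 mm vertical rails, 2236 mm tall, stand 448 mm apart (outside-to-outside) with their front faces coplanar on the −y side. 7 rungs, each 52 mm deep and 33 mm tall, span between the inner faces of the rails, front faces flush with the rails. The lowest rung's underside is at z = 304 mm and rungs are spaced 299 mm apart (underside to underside).


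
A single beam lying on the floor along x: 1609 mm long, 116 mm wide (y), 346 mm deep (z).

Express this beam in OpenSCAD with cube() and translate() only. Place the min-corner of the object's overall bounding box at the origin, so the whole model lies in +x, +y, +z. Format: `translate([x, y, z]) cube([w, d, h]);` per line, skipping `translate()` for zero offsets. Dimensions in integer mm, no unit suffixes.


cube([1609, 116, 346]);


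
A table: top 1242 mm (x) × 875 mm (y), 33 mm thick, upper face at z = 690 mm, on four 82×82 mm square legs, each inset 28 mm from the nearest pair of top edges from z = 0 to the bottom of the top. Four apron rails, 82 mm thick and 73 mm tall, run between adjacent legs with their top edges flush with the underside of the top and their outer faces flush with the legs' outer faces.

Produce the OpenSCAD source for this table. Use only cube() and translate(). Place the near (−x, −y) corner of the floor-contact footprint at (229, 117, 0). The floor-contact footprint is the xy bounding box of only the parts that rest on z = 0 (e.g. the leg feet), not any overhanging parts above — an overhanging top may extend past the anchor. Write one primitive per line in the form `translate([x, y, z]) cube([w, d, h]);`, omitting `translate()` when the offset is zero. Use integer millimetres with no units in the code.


translate([201, 89, 657]) cube([1242, 875, 33]);
translate([229, 117, 0]) cube([82, 82, 657]);
translate([1333, 117, 0]) cube([82, 82, 657]);
translate([229, 854, 0]) cube([82, 82, 657]);
translate([1333, 854, 0]) cube([82, 82, 657]);
translate([311, 117, 584]) cube([1022, 82, 73]);
translate([311, 854, 584]) cube([1022, 82, 73]);
translate([229, 199, 584]) cube([82, 655, 73]);
translate([1333, 199, 584]) cube([82, 655, 73]);
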